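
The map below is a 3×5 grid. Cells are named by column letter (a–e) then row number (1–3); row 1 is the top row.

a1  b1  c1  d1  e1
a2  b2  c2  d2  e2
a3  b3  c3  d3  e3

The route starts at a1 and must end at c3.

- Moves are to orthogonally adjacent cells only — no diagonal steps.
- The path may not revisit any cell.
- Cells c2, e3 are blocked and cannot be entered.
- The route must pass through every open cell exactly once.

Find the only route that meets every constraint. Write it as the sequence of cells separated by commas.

a1, a2, a3, b3, b2, b1, c1, d1, e1, e2, d2, d3, c3

Need to visit all 13 open cells exactly once, starting at a1 and ending at c3.
Route from a1: down 2 to a3, right 1 to b3, up 2 to b1, right 3 to e1, down 1 to e2, left 1 to d2, down 1 to d3, left 1 to c3 — 12 moves in all.
Check: all 13 open cells covered.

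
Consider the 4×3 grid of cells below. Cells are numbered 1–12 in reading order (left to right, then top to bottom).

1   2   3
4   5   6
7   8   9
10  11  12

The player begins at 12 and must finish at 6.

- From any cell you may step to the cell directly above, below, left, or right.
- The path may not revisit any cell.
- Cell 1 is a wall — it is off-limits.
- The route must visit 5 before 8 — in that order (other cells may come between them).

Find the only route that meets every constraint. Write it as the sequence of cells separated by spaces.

12 11 10 7 4 5 8 9 6

The waypoints must appear in the order 5, 8, with no cell reused.
Route from 12: left 2 to 10, up 2 to 4, right 1 to 5, down 1 to 8, right 1 to 9, up 1 to 6 — 8 moves in all.
Check: order respected (5 at step 5, 8 at step 6).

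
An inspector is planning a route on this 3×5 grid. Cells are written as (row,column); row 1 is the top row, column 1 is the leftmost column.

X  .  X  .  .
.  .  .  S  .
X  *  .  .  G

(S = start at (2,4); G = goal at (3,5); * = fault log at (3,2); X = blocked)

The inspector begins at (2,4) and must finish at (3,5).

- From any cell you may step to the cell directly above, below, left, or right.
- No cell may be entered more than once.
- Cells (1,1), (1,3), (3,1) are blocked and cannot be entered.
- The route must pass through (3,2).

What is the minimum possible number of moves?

Any route passes through (3,2) somewhere between (2,4) and (3,5). Summing Manhattan distances along the two legs ((2,4) → (3,2) → (3,5)) gives a lower bound of 3 + 3 = 6 moves.
A route of 6 moves achieves this: (2,4) → (2,3) → (2,2) → (3,2) → (3,3) → (3,4) → (3,5).
Since 6 matches the lower bound, it is optimal.

6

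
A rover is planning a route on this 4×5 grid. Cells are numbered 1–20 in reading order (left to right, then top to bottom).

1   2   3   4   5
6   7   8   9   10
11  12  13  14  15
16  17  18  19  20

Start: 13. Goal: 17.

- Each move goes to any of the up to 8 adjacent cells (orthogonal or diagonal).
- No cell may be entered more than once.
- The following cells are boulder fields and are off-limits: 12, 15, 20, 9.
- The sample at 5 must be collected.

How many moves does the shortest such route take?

Any route passes through 5 somewhere between 13 and 17. Summing Chebyshev distances along the two legs (13 → 5 → 17) gives a lower bound of 2 + 3 = 5 moves.
That bound ignores the blocked cells. Measuring each leg by the fewest moves that actually steer around them (13→5: 3; 5→17: 4) raises the lower bound to 7.
A route of 7 moves exists: 13 → 8 → 4 → 5 → 10 → 14 → 18 → 17.
Since 7 matches that lower bound, it is optimal.

7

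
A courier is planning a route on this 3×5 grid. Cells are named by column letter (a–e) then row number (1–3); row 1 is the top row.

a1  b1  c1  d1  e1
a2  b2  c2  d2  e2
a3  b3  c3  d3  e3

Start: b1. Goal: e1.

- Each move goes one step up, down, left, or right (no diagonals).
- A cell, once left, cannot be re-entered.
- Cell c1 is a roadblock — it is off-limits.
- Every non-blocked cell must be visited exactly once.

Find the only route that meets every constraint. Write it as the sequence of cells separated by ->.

b1 -> a1 -> a2 -> a3 -> b3 -> b2 -> c2 -> c3 -> d3 -> e3 -> e2 -> d2 -> d1 -> e1

Need to visit all 14 open cells exactly once, starting at b1 and ending at e1.
Cell a3 has only two open neighbours (a2 and b3), so the path must pass straight through it: one of those is the cell it's entered from and the other is where it exits.
Route from b1: left to a1, 2× down (reaching a3), right to b3, up to b2, right to c2, down to c3, 2× right (reaching e3), up to e2, left to d2, up to d1, right to e1 — 13 moves in all.
Check: all 14 open cells covered.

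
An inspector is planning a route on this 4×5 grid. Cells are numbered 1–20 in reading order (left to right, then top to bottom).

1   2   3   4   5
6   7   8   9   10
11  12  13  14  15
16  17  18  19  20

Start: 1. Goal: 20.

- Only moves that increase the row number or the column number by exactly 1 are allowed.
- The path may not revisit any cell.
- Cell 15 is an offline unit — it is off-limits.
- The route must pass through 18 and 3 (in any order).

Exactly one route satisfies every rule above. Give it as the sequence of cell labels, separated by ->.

Moves only go right or down, so the column and row indices never decrease.
Route from 1: 2× right (reaching 3), 3× down (reaching 18), 2× right (reaching 20) — 7 moves in all.
Check: all required cells visited.

1 -> 2 -> 3 -> 8 -> 13 -> 18 -> 19 -> 20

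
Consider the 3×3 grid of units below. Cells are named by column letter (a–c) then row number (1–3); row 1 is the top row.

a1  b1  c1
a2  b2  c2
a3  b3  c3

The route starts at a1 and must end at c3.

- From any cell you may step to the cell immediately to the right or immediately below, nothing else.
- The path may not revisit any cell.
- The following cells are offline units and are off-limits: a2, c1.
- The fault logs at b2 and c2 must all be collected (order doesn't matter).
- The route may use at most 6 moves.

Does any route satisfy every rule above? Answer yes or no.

One route that works: a1 → b1 → b2 → c2 → c3.

yes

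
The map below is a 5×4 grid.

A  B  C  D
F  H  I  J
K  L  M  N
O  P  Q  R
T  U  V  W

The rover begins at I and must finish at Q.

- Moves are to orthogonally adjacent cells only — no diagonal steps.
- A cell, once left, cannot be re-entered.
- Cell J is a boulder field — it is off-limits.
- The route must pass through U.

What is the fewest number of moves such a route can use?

Any route passes through U somewhere between I and Q. Summing Manhattan distances along the two legs (I → U → Q) gives a lower bound of 4 + 2 = 6 moves.
A route of 6 moves achieves this: I → M → L → P → U → V → Q.
Since 6 matches the lower bound, it is optimal.

6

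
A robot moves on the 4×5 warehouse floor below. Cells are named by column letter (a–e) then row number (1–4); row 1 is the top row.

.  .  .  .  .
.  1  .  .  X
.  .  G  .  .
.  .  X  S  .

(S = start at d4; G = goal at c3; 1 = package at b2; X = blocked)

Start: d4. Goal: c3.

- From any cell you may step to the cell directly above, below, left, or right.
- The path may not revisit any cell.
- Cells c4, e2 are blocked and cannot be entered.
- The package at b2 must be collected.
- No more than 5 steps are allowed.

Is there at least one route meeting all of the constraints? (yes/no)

Even ignoring the no-revisit rule, getting from d4 to c3 via b2 needs at least 4 + 2 = 6 moves (Manhattan distance per leg), which exceeds the 5-move limit.

no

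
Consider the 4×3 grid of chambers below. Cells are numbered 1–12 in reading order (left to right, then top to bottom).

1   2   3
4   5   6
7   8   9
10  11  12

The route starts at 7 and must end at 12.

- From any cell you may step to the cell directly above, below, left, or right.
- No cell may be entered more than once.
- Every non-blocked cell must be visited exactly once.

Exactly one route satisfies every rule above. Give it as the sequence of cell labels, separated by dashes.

Need to visit all 12 open cells exactly once, starting at 7 and ending at 12.
Cell 1 has only two open neighbours (4 and 2), so the path must pass straight through it: one of those is the cell it's entered from and the other is where it exits.
Route from 7: down to 10, right to 11, 2× up (reaching 5), left to 4, up to 1, 2× right (reaching 3), 3× down (reaching 12) — 11 moves in all.
Check: all 12 open cells covered.

7 - 10 - 11 - 8 - 5 - 4 - 1 - 2 - 3 - 6 - 9 - 12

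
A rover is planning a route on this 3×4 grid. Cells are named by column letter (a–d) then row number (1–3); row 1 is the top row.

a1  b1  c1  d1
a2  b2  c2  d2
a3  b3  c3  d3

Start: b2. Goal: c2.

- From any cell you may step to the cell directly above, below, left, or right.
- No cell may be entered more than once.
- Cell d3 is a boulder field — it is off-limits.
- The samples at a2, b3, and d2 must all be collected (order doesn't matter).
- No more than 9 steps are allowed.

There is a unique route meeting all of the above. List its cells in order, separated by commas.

b2, b3, a3, a2, a1, b1, c1, d1, d2, c2

The 9-move cap with required stops at a2, b3, d2 leaves no slack for detours.
Route from b2: down to b3, left to a3, 2× up (reaching a1), 3× right (reaching d1), down to d2, left to c2 — 9 moves in all.
Check: all required cells visited; 9 ≤ 9 moves.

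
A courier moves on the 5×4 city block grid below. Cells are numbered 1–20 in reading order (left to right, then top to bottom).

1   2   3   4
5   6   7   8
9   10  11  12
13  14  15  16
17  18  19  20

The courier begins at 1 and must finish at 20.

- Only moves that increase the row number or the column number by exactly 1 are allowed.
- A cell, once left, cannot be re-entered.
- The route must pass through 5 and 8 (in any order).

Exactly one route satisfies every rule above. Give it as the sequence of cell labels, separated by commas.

Moves only go right or down, so the column and row indices never decrease.
Route from 1: down to 5, 3× right (reaching 8), 3× down (reaching 20) — 7 moves in all.
Check: all required cells visited.

1, 5, 6, 7, 8, 12, 16, 20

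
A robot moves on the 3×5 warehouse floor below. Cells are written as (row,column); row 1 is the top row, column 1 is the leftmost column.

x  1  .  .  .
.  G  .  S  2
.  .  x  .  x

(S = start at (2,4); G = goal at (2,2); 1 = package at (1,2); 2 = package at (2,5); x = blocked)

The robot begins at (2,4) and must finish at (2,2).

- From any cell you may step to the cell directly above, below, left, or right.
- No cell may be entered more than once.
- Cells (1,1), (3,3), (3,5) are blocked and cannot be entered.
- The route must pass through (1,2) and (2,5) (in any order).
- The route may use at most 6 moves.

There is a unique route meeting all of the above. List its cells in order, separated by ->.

Any route must reach (1,2) and (2,5) and still end at (2,2) within 6 moves, so the order of the required stops is forced.
Route from (2,4): right to (2,5), up to (1,5), 3× left (reaching (1,2)), down to (2,2) — 6 moves in all.
Check: all required cells visited; 6 ≤ 6 moves.

(2,4) -> (2,5) -> (1,5) -> (1,4) -> (1,3) -> (1,2) -> (2,2)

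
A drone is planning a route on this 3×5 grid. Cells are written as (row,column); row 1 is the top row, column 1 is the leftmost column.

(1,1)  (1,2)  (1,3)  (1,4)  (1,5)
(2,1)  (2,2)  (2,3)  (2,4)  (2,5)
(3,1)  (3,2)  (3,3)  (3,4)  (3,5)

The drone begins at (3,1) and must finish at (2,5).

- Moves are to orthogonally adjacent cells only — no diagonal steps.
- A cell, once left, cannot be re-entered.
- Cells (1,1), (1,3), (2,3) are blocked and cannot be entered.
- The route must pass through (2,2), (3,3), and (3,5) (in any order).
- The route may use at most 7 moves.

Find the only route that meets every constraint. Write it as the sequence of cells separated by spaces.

(3,1) (2,1) (2,2) (3,2) (3,3) (3,4) (3,5) (2,5)

The budget equals the shortest possible length, so every move has to be on a shortest route through the required cells.
Route from (3,1): up 1 to (2,1), right 1 to (2,2), down 1 to (3,2), right 3 to (3,5), up 1 to (2,5) — 7 moves in all.
Check: all required cells visited; 7 ≤ 7 moves.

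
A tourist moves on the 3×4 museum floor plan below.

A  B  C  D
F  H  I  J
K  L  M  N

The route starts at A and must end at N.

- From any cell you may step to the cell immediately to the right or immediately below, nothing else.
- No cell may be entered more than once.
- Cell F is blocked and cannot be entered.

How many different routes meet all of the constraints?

6

A right/down-only route from A to N makes exactly 2 down-moves and 3 right-moves in some order.
With no other constraints that would be C(5,2) = 10 routes.
Subtract routes through each blocked cell (inclusion–exclusion for overlaps): − through F: 4 → 6.
That gives 6 routes.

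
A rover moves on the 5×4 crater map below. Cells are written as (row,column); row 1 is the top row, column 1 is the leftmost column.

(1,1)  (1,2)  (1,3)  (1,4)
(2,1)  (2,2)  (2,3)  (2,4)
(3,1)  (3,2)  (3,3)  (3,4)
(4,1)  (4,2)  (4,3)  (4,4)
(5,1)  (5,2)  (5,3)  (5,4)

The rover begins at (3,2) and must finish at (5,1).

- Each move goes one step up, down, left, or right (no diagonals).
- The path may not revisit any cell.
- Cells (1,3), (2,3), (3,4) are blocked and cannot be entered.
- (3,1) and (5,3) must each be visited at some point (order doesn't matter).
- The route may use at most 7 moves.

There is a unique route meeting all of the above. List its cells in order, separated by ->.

The 7-move cap with required stops at (3,1), (5,3) leaves no slack for detours.
Route from (3,2): left to (3,1), down to (4,1), 2× right (reaching (4,3)), down to (5,3), 2× left (reaching (5,1)) — 7 moves in all.
Check: all required cells visited; 7 ≤ 7 moves.

(3,2) -> (3,1) -> (4,1) -> (4,2) -> (4,3) -> (5,3) -> (5,2) -> (5,1)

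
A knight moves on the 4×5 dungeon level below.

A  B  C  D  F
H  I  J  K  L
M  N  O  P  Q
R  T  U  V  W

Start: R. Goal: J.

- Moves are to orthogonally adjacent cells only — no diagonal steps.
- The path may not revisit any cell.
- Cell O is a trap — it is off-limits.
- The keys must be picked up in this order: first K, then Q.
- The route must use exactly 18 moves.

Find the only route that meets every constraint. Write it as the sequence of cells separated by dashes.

R - M - H - A - B - C - D - F - L - K - P - Q - W - V - U - T - N - I - J

The waypoints must appear in the order K, Q, with no cell reused.
Route from R: 3× up (reaching A), 4× right (reaching F), down to L, left to K, down to P, right to Q, down to W, 3× left (reaching T), 2× up (reaching I), right to J — 18 moves in all.
Check: order respected (K at step 9, Q at step 11); 18 moves as required.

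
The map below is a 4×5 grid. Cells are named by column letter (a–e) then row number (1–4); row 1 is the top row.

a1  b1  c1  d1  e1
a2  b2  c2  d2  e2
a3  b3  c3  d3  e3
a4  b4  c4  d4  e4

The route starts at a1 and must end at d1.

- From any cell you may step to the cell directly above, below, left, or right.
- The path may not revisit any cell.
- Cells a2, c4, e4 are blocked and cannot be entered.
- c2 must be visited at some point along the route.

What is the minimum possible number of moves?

5

Any route passes through c2 somewhere between a1 and d1. Summing Manhattan distances along the two legs (a1 → c2 → d1) gives a lower bound of 3 + 2 = 5 moves.
A route of 5 moves achieves this: a1 → b1 → b2 → c2 → c1 → d1.
Since 5 matches the lower bound, it is optimal.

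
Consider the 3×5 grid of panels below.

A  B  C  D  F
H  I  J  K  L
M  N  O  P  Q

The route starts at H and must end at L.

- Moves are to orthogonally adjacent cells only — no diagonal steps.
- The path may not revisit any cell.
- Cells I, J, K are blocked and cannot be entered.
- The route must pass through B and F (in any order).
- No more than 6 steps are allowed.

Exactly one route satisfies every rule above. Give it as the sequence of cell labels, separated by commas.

Any route must reach B and F and still end at L within 6 moves, so the order of the required stops is forced.
Route from H: up to A, 4× right (reaching F), down to L — 6 moves in all.
Check: all required cells visited; 6 ≤ 6 moves.

H, A, B, C, D, F, L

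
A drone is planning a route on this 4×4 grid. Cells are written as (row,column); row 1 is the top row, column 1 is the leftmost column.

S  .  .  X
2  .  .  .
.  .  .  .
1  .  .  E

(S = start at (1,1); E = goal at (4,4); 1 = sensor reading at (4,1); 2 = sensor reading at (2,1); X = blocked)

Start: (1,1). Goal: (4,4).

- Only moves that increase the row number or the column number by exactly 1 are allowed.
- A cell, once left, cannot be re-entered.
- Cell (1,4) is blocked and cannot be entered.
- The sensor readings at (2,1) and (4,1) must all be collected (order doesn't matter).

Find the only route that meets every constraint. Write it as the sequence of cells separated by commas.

Moves only go right or down, so the column and row indices never decrease.
Route from (1,1): down 3 to (4,1), right 3 to (4,4) — 6 moves in all.
Check: all required cells visited.

(1,1), (2,1), (3,1), (4,1), (4,2), (4,3), (4,4)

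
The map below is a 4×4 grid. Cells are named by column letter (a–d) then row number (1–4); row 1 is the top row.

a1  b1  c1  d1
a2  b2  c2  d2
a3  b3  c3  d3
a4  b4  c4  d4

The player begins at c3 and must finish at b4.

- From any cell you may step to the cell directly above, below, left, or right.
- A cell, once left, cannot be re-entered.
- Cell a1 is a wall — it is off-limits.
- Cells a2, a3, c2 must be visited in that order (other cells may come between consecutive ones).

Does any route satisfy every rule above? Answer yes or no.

no

Ignoring the required order, 21 revisit-free routes from c3 to b4 pass through all of a2, a3, and c2; the waypoint orders that occur are c2 → a2 → a3 (18); a3 → a2 → c2 (3) — never a2 → a3 → c2.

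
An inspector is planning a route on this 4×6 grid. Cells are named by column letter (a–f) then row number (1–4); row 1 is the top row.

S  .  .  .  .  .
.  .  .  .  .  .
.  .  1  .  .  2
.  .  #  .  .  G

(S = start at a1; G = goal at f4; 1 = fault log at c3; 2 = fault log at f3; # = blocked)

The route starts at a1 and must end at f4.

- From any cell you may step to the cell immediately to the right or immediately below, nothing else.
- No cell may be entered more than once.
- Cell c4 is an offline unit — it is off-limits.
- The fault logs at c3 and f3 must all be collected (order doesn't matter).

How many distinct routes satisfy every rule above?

6

A right/down-only route from a1 to f4 makes exactly 3 down-moves and 5 right-moves in some order.
With no other constraints that would be C(8,3) = 56 routes.
A monotone route can only reach the required cells in the order c3, f3, so split there and multiply the segment counts (each segment already excludes blocked cells): a1→c3: 6; c3→f3: 1; f3→f4: 1; product = 6.
That gives 6 routes.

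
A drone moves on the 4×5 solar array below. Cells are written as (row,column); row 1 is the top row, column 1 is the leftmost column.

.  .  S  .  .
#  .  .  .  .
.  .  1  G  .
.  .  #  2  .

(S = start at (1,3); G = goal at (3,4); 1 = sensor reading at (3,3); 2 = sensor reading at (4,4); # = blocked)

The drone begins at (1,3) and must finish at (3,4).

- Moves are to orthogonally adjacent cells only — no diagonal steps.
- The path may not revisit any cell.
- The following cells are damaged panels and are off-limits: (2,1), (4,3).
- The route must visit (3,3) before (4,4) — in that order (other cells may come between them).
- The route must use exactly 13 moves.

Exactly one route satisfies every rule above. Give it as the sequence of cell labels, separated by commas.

The waypoints must appear in the order (3,3), (4,4), with no cell reused.
Route from (1,3): left to (1,2), 2× down (reaching (3,2)), right to (3,3), up to (2,3), right to (2,4), up to (1,4), right to (1,5), 3× down (reaching (4,5)), left to (4,4), up to (3,4) — 13 moves in all.
Check: order respected (1 at step 4, 2 at step 12); 13 moves as required.

(1,3), (1,2), (2,2), (3,2), (3,3), (2,3), (2,4), (1,4), (1,5), (2,5), (3,5), (4,5), (4,4), (3,4)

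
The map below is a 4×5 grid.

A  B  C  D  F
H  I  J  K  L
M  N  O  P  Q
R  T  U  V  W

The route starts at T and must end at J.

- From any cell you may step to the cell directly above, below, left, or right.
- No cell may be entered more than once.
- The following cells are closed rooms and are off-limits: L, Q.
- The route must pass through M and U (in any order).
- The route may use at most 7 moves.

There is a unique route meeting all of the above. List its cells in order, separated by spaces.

T U O N M H I J

Any route must reach M and U and still end at J within 7 moves, so the order of the required stops is forced.
Route from T: right 1 to U, up 1 to O, left 2 to M, up 1 to H, right 2 to J — 7 moves in all.
Check: all required cells visited; 7 ≤ 7 moves.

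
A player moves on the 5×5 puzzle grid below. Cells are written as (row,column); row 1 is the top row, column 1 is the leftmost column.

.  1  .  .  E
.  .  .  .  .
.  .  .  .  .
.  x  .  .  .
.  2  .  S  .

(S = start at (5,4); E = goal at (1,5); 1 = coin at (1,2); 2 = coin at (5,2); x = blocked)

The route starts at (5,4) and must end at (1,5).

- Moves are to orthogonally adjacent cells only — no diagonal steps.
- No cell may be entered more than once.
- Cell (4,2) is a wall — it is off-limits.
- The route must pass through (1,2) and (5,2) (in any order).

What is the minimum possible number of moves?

11

Any route passes through (1,2) and (5,2) in some order between (5,4) and (1,5). Summing Manhattan distances along each leg and taking the cheapest ordering ((5,4) → (5,2) → (1,2) → (1,5)) gives a lower bound of 2 + 4 + 3 = 9 moves.
That bound ignores the blocked cells. Measuring each leg by the fewest moves that actually steer around them ((5,4)→(5,2): 2; (5,2)→(1,2): 6; (1,2)→(1,5): 3) raises the lower bound to 11.
A route of 11 moves exists: (5,4) → (5,3) → (5,2) → (5,1) → (4,1) → (3,1) → (2,1) → (1,1) → (1,2) → (1,3) → (1,4) → (1,5).
Since 11 matches that lower bound, it is optimal.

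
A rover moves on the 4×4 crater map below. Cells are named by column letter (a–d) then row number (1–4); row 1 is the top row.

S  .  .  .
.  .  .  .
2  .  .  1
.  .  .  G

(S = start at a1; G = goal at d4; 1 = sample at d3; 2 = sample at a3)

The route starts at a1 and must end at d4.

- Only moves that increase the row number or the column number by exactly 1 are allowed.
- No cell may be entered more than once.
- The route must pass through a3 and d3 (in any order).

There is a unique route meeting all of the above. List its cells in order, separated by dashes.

Moves only go right or down, so the column and row indices never decrease.
Route from a1: 2× down (reaching a3), 3× right (reaching d3), down to d4 — 6 moves in all.
Check: all required cells visited.

a1 - a2 - a3 - b3 - c3 - d3 - d4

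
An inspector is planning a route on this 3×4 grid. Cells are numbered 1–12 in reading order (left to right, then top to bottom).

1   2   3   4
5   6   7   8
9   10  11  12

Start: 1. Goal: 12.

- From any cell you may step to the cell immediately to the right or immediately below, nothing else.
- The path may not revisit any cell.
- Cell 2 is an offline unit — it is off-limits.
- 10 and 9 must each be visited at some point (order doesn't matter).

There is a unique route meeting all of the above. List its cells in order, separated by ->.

Moves only go right or down, so the column and row indices never decrease.
Route from 1: down 2 to 9, right 3 to 12 — 5 moves in all.
Check: all required cells visited.

1 -> 5 -> 9 -> 10 -> 11 -> 12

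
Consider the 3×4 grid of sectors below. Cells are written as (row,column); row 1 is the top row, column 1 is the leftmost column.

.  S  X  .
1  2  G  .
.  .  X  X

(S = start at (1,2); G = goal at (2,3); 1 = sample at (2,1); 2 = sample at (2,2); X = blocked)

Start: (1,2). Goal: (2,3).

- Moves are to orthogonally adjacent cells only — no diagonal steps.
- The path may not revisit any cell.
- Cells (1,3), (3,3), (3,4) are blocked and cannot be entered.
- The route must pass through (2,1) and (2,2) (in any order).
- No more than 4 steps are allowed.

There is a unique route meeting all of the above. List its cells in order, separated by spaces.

Any route must reach (2,1) and (2,2) and still end at (2,3) within 4 moves, so the order of the required stops is forced.
Route from (1,2): left 1 to (1,1), down 1 to (2,1), right 2 to (2,3) — 4 moves in all.
Check: all required cells visited; 4 ≤ 4 moves.

(1,2) (1,1) (2,1) (2,2) (2,3)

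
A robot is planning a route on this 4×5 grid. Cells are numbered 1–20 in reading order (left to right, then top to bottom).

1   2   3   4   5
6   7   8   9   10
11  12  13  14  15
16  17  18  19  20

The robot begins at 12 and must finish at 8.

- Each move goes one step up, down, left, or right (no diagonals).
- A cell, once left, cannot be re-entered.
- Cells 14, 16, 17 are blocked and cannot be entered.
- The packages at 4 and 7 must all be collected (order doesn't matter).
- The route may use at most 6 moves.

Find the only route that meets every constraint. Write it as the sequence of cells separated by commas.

12, 7, 2, 3, 4, 9, 8

The 6-move cap with required stops at 4, 7 leaves no slack for detours.
Route from 12: 2× up (reaching 2), 2× right (reaching 4), down to 9, left to 8 — 6 moves in all.
Check: all required cells visited; 6 ≤ 6 moves.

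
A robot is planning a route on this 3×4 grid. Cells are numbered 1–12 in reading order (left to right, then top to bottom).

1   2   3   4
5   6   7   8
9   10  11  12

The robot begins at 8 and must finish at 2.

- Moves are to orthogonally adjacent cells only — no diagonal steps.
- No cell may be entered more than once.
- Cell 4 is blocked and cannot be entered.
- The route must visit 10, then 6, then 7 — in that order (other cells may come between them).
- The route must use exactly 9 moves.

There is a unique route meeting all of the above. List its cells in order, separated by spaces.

The waypoints must appear in the order 10, 6, 7, with no cell reused.
Route from 8: down 1 to 12, left 3 to 9, up 1 to 5, right 2 to 7, up 1 to 3, left 1 to 2 — 9 moves in all.
Check: order respected (10 at step 3, 6 at step 6, 7 at step 7); 9 moves as required.

8 12 11 10 9 5 6 7 3 2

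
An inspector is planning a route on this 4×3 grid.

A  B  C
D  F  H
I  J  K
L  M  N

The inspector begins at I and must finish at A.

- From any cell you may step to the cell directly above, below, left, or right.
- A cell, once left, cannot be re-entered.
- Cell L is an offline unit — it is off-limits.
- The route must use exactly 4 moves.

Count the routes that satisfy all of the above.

3

Need simple routes of exactly 4 moves from I to A (Manhattan distance 2, so 1 moves are spent on a detour and 1 undoing it).
Enumerating: I D F B A | I J F B A | I J F D A.
That gives 3 routes.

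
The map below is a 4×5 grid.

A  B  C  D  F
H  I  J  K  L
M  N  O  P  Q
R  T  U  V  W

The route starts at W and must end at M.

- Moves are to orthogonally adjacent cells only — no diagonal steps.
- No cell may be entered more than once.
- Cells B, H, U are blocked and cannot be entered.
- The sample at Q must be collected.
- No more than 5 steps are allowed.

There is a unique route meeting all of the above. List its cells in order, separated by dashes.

W - Q - P - O - N - M

The 5-move cap with required stops at Q leaves no slack for detours.
Route from W: up 1 to Q, left 4 to M — 5 moves in all.
Check: all required cells visited; 5 ≤ 5 moves.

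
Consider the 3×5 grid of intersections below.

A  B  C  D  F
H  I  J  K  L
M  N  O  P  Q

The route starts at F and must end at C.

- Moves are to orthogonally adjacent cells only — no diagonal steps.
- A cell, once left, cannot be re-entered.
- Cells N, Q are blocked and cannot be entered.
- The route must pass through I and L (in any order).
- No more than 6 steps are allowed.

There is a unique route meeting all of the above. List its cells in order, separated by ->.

The budget equals the shortest possible length, so every move has to be on a shortest route through the required cells.
Route from F: down to L, 3× left (reaching I), up to B, right to C — 6 moves in all.
Check: all required cells visited; 6 ≤ 6 moves.

F -> L -> K -> J -> I -> B -> C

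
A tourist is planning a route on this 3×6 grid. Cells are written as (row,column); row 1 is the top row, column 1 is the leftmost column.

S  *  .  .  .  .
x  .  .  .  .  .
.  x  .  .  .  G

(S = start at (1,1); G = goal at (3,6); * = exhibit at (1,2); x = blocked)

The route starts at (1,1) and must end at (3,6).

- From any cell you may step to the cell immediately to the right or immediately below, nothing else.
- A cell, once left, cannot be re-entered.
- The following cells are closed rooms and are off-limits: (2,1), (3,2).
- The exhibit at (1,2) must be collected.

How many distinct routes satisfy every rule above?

A right/down-only route from (1,1) to (3,6) makes exactly 2 down-moves and 5 right-moves in some order.
With no other constraints that would be C(7,2) = 21 routes.
Split at (1,2) and multiply the segment counts (each segment already excludes blocked cells): (1,1)→(1,2): 1; (1,2)→(3,6): 14; product = 14.
That gives 14 routes.

14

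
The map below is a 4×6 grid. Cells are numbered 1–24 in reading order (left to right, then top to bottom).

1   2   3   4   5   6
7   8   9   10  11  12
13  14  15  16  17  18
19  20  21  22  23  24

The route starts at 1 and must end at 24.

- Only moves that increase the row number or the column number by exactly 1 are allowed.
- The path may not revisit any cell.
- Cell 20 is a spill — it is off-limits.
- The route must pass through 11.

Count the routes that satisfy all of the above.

A right/down-only route from 1 to 24 makes exactly 3 down-moves and 5 right-moves in some order.
With no other constraints that would be C(8,3) = 56 routes.
Split at 11 and multiply the segment counts (each segment already excludes blocked cells): 1→11: 5; 11→24: 3; product = 15.
That gives 15 routes.

15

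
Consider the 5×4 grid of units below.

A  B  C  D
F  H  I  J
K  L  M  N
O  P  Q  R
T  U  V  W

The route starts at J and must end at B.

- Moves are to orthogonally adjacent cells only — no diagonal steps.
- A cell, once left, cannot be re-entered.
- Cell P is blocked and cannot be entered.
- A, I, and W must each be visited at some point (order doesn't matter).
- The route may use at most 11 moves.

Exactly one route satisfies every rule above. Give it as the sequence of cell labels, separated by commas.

J, N, R, W, V, Q, M, I, H, F, A, B

The budget equals the shortest possible length, so every move has to be on a shortest route through the required cells.
Route from J: 3× down (reaching W), left to V, 3× up (reaching I), 2× left (reaching F), up to A, right to B — 11 moves in all.
Check: all required cells visited; 11 ≤ 11 moves.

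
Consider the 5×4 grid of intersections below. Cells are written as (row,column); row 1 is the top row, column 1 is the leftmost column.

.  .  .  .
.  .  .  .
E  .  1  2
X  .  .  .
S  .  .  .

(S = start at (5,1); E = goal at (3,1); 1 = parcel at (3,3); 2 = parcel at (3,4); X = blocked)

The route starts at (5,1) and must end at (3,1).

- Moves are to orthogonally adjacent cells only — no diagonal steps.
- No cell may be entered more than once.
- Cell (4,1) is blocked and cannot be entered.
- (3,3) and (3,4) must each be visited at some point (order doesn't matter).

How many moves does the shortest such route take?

Any route passes through (3,3) and (3,4) in some order between (5,1) and (3,1). Summing Manhattan distances along each leg and taking the cheapest ordering ((5,1) → (3,3) → (3,4) → (3,1)) gives a lower bound of 4 + 1 + 3 = 8 moves.
A route of 8 moves achieves this: (5,1) → (5,2) → (4,2) → (4,3) → (4,4) → (3,4) → (3,3) → (3,2) → (3,1).
Since 8 matches the lower bound, it is optimal.

8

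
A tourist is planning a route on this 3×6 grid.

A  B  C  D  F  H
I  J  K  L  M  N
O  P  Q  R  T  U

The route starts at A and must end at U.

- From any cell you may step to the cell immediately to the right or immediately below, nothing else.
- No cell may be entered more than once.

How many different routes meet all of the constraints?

A right/down-only route from A to U makes exactly 2 down-moves and 5 right-moves in some order.
With no other constraints that would be C(7,2) = 21 routes.
That gives 21 routes.

21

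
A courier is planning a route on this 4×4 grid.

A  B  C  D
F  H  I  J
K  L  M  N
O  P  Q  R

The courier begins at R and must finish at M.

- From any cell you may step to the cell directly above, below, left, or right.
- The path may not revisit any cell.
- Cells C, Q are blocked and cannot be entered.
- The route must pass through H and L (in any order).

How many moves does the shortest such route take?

Any route passes through H and L in some order between R and M. Summing Manhattan distances along each leg and taking the cheapest ordering (R → H → L → M) gives a lower bound of 4 + 1 + 1 = 6 moves.
A route of 6 moves achieves this: R → N → J → I → H → L → M.
Since 6 matches the lower bound, it is optimal.

6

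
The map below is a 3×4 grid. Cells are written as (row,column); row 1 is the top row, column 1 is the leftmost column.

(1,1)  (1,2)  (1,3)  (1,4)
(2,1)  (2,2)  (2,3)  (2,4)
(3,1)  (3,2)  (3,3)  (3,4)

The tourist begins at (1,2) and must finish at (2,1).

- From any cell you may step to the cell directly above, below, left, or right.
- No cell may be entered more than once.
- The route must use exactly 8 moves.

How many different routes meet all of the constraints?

Need simple routes of exactly 8 moves from (1,2) to (2,1) (Manhattan distance 2, so 3 moves are spent on a detour and 3 undoing it).
Branch systematically from the start, pruning whenever the remaining move budget drops below the Manhattan distance to (2,1) or differs from it in parity. Grouping the completions by first move — via (2,2): 1; via (1,3): 8 (no valid completion starts via (1,1)) — and summing: 1 + 8 = 9.
That gives 9 routes.

9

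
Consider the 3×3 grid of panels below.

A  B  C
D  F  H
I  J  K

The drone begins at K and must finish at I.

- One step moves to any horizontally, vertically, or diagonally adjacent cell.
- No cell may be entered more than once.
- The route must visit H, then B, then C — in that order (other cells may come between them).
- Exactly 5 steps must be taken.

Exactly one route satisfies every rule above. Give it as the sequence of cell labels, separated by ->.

K -> H -> B -> C -> F -> I

The waypoints must appear in the order H, B, C, with no cell reused.
Route from K: up 1 to H, up-left 1 to B, right 1 to C, down-left 2 to I — 5 moves in all.
Check: order respected (H at step 1, B at step 2, C at step 3); 5 moves as required.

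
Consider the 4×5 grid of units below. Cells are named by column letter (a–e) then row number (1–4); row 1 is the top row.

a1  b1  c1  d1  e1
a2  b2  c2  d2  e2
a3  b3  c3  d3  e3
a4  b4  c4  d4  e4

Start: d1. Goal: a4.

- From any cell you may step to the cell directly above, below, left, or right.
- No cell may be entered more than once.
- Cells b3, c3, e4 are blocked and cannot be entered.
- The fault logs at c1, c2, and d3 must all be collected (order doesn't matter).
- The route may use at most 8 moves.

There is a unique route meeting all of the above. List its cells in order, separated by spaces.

d1 c1 c2 d2 d3 d4 c4 b4 a4

Any route must reach c1, c2, and d3 and still end at a4 within 8 moves, so the order of the required stops is forced.
Route from d1: left to c1, down to c2, right to d2, 2× down (reaching d4), 3× left (reaching a4) — 8 moves in all.
Check: all required cells visited; 8 ≤ 8 moves.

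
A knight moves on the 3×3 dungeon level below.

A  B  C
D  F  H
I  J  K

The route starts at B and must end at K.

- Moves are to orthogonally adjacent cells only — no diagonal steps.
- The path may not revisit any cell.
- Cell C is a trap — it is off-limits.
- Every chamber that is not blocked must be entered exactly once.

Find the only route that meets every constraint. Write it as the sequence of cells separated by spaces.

B A D I J F H K

Need to visit all 8 open cells exactly once, starting at B and ending at K.
Route from B: left to A, 2× down (reaching I), right to J, up to F, right to H, down to K — 7 moves in all.
Check: all 8 open cells covered.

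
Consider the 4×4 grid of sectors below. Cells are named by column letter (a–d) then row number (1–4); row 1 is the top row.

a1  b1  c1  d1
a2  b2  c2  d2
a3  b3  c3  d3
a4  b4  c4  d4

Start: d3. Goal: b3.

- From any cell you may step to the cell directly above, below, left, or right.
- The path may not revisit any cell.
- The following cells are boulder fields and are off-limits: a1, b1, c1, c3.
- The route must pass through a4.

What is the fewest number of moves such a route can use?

6

Any route passes through a4 somewhere between d3 and b3. Summing Manhattan distances along the two legs (d3 → a4 → b3) gives a lower bound of 4 + 2 = 6 moves.
A route of 6 moves achieves this: d3 → d4 → c4 → b4 → a4 → a3 → b3.
Since 6 matches the lower bound, it is optimal.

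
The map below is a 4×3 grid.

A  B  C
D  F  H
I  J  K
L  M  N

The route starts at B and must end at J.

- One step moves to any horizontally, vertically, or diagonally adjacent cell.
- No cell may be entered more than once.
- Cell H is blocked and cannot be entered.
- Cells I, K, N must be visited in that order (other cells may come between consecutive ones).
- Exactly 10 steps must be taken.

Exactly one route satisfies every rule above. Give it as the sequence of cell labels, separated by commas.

B, C, F, A, D, I, L, M, K, N, J

The waypoints must appear in the order I, K, N, with no cell reused.
Route from B: right to C, down-left to F, up-left to A, 3× down (reaching L), right to M, up-right to K, down to N, up-left to J — 10 moves in all.
Check: order respected (I at step 5, K at step 8, N at step 9); 10 moves as required.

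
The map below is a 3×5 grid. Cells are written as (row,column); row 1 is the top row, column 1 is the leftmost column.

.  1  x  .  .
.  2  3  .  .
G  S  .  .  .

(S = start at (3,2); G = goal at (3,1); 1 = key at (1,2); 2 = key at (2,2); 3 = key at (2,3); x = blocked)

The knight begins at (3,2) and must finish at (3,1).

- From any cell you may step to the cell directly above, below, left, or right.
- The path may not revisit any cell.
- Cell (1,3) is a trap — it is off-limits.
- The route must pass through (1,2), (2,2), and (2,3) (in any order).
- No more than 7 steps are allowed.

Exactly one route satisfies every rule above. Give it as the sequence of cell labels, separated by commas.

Any route must reach (1,2), (2,2), and (2,3) and still end at (3,1) within 7 moves, so the order of the required stops is forced.
Route from (3,2): right to (3,3), up to (2,3), left to (2,2), up to (1,2), left to (1,1), 2× down (reaching (3,1)) — 7 moves in all.
Check: all required cells visited; 7 ≤ 7 moves.

(3,2), (3,3), (2,3), (2,2), (1,2), (1,1), (2,1), (3,1)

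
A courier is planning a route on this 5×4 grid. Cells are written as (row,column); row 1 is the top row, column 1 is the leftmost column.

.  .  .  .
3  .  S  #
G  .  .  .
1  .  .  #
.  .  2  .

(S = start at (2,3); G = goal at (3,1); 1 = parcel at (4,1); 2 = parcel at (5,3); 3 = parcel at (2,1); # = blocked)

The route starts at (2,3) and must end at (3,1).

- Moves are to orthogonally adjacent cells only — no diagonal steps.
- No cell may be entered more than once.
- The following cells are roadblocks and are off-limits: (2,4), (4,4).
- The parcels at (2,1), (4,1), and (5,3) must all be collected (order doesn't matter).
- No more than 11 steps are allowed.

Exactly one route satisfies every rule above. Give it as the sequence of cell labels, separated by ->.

(2,3) -> (3,3) -> (4,3) -> (5,3) -> (5,2) -> (5,1) -> (4,1) -> (4,2) -> (3,2) -> (2,2) -> (2,1) -> (3,1)

The 11-move cap with required stops at (2,1), (4,1), (5,3) leaves no slack for detours.
Route from (2,3): down 3 to (5,3), left 2 to (5,1), up 1 to (4,1), right 1 to (4,2), up 2 to (2,2), left 1 to (2,1), down 1 to (3,1) — 11 moves in all.
Check: all required cells visited; 11 ≤ 11 moves.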